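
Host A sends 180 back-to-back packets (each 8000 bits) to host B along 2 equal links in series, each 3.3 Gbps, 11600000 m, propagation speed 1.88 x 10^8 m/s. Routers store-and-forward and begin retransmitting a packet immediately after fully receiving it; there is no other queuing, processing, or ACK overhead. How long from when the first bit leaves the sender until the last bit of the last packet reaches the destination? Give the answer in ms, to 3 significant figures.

124 ms

Per-hop transmission t_tx = L/R = 8000/3300000000 = 0.00242424 ms.
Per-hop propagation t_prop = 11600000/188000000 = 61.7021 ms.
Pipeline fill: first packet needs 2·t_tx to clear all hops; remaining 179 packets each add one t_tx.
Total = (2+180-1)·t_tx + 2·t_prop = 181·0.00242424 + 2·61.7021 = 124 ms.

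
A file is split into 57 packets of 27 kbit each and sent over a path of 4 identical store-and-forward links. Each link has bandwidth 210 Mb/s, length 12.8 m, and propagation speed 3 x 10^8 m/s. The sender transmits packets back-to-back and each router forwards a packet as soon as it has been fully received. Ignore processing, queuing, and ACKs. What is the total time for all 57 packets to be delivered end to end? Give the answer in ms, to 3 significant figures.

Per-hop transmission t_tx = L/R = 27000/210000000 = 0.128571 ms.
Per-hop propagation t_prop = 12.8/300000000 = 4.26667e-05 ms.
Pipeline fill: first packet needs 4·t_tx to clear all hops; remaining 56 packets each add one t_tx.
Total = (4+57-1)·t_tx + 4·t_prop = 60·0.128571 + 4·4.26667e-05 = 7.71 ms.

7.71 ms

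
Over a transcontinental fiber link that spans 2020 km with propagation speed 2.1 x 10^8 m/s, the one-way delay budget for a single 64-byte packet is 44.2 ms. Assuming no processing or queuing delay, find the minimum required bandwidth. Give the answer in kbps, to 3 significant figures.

L = 512 bits.
Propagation delay = 2020000 / 210000000 = 9.61905 ms.
Transmission budget = 44.2 − 9.61905 = 34.581 ms.
R ≥ L / t_tx = 512 bits / 0.034581 s = 14.8 kbps.

14.8 kbps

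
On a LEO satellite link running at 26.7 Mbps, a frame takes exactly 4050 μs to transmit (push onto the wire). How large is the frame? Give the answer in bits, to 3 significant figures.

L = R × t_tx = 26700000 b/s × 0.00405 s = 108135 bits.

108000 bits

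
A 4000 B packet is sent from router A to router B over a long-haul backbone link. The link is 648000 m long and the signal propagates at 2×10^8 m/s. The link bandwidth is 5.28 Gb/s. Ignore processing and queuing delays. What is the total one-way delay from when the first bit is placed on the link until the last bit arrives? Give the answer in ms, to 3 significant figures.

L = 4000 × 8 = 32000 bits.
Transmission delay = L/R = 32000 / 5280000000 = 0.00606061 ms.
Propagation delay = d/s = 648000 m / 200000000 m/s = 3.24 ms.
Total = 3.25 ms.

3.25 ms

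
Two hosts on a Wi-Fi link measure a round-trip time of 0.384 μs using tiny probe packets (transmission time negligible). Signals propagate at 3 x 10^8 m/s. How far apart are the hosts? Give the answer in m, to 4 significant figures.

57.60 m

One-way propagation = RTT/2 = 0.192 μs.
d = s × t = 300000000 × 1.92e-07 = 57.60 m.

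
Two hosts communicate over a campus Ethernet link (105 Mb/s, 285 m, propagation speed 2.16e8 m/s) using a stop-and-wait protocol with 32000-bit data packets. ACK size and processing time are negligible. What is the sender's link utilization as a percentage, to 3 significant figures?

t_tx = L/R = 32000/105000000 = 0.000304762 s.
t_prop = 285/216000000 = 1.31944e-06 s; RTT = 2.63889e-06 s.
Cycle = t_tx + RTT = 0.000307401 s.
Utilization = t_tx / cycle = 0.000304762/0.000307401 = 99.1 %.

99.1 %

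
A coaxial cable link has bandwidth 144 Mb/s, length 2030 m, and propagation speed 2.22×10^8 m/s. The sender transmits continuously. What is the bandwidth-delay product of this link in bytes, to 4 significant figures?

Propagation delay = 2030 / 2.22e+08 = 9.14414e-06 s.
BDP = R × t_prop = 144000000 × 9.14414e-06 = 1316.76 bits.
In bytes: 1316.76/8 = 164.6 bytes.

164.6 bytes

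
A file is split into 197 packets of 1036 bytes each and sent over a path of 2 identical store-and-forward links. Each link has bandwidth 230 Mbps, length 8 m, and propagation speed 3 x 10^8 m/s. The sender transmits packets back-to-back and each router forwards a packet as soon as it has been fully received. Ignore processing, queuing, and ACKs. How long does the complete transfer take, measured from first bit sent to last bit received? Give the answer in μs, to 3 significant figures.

Per-hop transmission t_tx = L/R = 8288/230000000 = 36.0348 μs.
Per-hop propagation t_prop = 8/300000000 = 0.0266667 μs.
Pipeline fill: first packet needs 2·t_tx to clear all hops; remaining 196 packets each add one t_tx.
Total = (2+197-1)·t_tx + 2·t_prop = 198·36.0348 + 2·0.0266667 = 7130 μs.

7130 μs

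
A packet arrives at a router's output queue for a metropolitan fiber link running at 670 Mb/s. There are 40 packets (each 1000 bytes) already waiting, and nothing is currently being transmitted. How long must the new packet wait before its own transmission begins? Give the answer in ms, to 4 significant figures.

Each queued packet: L/R = 8000/670000000 = 0.0119403 ms.
40 queued → 0.477612 ms.
Queuing delay = 0.4776 ms.

0.4776 ms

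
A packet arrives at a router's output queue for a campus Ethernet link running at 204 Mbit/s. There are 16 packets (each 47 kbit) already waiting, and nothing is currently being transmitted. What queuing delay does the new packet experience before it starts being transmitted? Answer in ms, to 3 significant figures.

3.69 ms

Each queued packet: L/R = 47000/204000000 = 0.230392 ms.
16 queued → 3.68627 ms.
Queuing delay = 3.69 ms.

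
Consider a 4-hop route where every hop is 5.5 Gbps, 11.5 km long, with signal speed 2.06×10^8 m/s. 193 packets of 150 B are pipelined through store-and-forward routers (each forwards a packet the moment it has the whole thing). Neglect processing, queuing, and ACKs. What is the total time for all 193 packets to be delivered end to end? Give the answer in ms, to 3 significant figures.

Per-hop transmission t_tx = L/R = 1200/5500000000 = 0.000218182 ms.
Per-hop propagation t_prop = 11500/206000000 = 0.0558252 ms.
Pipeline fill: first packet needs 4·t_tx to clear all hops; remaining 192 packets each add one t_tx.
Total = (4+193-1)·t_tx + 4·t_prop = 196·0.000218182 + 4·0.0558252 = 0.266 ms.

0.266 ms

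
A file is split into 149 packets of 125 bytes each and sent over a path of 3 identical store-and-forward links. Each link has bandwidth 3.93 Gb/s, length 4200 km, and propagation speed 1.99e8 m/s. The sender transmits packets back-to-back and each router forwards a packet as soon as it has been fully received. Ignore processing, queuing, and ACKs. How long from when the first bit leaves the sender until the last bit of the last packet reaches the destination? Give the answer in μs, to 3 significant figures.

63400 μs

Per-hop transmission t_tx = L/R = 1000/3930000000 = 0.254453 μs.
Per-hop propagation t_prop = 4200000/199000000 = 21105.5 μs.
Pipeline fill: first packet needs 3·t_tx to clear all hops; remaining 148 packets each add one t_tx.
Total = (3+149-1)·t_tx + 3·t_prop = 151·0.254453 + 3·21105.5 = 63400 μs.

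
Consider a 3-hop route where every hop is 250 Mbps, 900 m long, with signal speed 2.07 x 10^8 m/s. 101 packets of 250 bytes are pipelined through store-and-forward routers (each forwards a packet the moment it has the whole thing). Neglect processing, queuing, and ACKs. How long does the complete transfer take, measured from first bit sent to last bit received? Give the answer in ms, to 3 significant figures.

0.837 ms

Per-hop transmission t_tx = L/R = 2000/250000000 = 0.008 ms.
Per-hop propagation t_prop = 900/2.07e+08 = 0.00434783 ms.
Pipeline fill: first packet needs 3·t_tx to clear all hops; remaining 100 packets each add one t_tx.
Total = (3+101-1)·t_tx + 3·t_prop = 103·0.008 + 3·0.00434783 = 0.837 ms.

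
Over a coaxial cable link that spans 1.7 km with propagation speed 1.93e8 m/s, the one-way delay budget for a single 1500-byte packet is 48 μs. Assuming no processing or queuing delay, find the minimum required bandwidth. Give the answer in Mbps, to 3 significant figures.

306 Mbps

L = 12000 bits.
Propagation delay = 1700 / 193000000 = 8.80829 μs.
Transmission budget = 48 − 8.80829 = 39.1917 μs.
R ≥ L / t_tx = 12000 bits / 3.91917e-05 s = 306 Mbps.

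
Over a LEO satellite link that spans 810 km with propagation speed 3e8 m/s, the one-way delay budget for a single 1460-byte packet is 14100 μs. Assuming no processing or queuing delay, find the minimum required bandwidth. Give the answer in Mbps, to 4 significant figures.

L = 11680 bits.
Propagation delay = 810000 / 300000000 = 2700 μs.
Transmission budget = 14100 − 2700 = 11400 μs.
R ≥ L / t_tx = 11680 bits / 0.0114 s = 1.025 Mbps.

1.025 Mbps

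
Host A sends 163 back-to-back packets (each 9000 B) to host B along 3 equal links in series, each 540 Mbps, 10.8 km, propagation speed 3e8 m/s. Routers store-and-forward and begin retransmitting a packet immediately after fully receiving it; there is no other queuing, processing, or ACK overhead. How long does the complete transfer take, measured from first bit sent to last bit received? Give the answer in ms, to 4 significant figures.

Per-hop transmission t_tx = L/R = 72000/540000000 = 0.133333 ms.
Per-hop propagation t_prop = 10800/300000000 = 0.036 ms.
Pipeline fill: first packet needs 3·t_tx to clear all hops; remaining 162 packets each add one t_tx.
Total = (3+163-1)·t_tx + 3·t_prop = 165·0.133333 + 3·0.036 = 22.11 ms.

22.11 ms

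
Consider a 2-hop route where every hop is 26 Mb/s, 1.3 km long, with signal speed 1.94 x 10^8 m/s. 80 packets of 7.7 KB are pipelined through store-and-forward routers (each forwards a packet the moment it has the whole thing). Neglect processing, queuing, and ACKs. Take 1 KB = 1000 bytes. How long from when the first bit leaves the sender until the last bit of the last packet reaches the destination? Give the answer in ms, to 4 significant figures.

Per-hop transmission t_tx = L/R = 61600/26000000 = 2.36923 ms.
Per-hop propagation t_prop = 1300/194000000 = 0.00670103 ms.
Pipeline fill: first packet needs 2·t_tx to clear all hops; remaining 79 packets each add one t_tx.
Total = (2+80-1)·t_tx + 2·t_prop = 81·2.36923 + 2·0.00670103 = 191.9 ms.

191.9 ms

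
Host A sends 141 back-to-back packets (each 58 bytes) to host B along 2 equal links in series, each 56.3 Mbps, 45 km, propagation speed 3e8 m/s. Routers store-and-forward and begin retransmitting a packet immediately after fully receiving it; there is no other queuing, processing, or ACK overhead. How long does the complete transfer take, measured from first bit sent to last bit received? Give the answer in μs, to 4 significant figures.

Per-hop transmission t_tx = L/R = 464/56300000 = 8.24156 μs.
Per-hop propagation t_prop = 45000/300000000 = 150 μs.
Pipeline fill: first packet needs 2·t_tx to clear all hops; remaining 140 packets each add one t_tx.
Total = (2+141-1)·t_tx + 2·t_prop = 142·8.24156 + 2·150 = 1470 μs.

1470 μs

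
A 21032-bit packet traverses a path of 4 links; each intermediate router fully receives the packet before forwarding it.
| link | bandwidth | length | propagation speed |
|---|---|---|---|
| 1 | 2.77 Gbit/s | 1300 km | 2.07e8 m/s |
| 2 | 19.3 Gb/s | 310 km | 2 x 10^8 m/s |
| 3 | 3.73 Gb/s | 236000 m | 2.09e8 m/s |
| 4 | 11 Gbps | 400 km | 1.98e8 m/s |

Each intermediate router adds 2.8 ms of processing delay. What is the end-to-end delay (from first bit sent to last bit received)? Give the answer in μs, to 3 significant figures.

19400 μs

Transmission delays (L/R per hop): 7.59278, 1.08974, 5.63861, 1.912 μs; sum = 16.2331 μs.
Propagation delays (d/s per hop): 6280.19, 1550, 1129.19, 2020.2 μs; sum = 10979.6 μs.
Processing at 3 router(s): 3 × 2.8 ms = 8400 μs.
End-to-end = 19400 μs.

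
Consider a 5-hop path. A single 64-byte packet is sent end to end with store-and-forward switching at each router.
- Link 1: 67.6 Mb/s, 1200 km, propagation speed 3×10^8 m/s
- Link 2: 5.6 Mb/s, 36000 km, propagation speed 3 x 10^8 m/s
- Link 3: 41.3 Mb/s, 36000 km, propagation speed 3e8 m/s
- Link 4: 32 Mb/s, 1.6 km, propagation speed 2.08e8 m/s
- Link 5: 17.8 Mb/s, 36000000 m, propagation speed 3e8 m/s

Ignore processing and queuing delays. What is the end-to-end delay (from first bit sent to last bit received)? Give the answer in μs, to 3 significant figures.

L = 64 × 8 = 512 bits.
Transmission delays (L/R per hop): 7.57396, 91.4286, 12.3971, 16, 28.764 μs; sum = 156.164 μs.
Propagation delays (d/s per hop): 4000, 120000, 120000, 7.69231, 120000 μs; sum = 364008 μs.
End-to-end = 364000 μs.

364000 μs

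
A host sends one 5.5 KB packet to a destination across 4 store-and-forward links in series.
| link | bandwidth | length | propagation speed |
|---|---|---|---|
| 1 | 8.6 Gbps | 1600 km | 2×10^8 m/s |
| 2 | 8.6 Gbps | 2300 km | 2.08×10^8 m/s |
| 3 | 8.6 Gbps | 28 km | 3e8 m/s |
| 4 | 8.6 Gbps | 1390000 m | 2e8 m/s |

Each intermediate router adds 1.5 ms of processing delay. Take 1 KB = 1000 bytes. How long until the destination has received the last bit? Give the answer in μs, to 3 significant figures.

L = 44000 bits.
Transmission delay per hop = L/R = 44000/8600000000 = 5.11628 μs; 4 hops → 20.4651 μs.
Propagation delays (d/s per hop): 8000, 11057.7, 93.3333, 6950 μs; sum = 26101 μs.
Processing at 3 router(s): 3 × 1.5 ms = 4500 μs.
End-to-end = 30600 μs.

30600 μs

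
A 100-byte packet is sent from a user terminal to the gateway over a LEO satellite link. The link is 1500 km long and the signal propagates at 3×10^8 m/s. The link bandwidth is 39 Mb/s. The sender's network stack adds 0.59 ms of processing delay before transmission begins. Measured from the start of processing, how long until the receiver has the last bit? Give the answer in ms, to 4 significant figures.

5.611 ms

L = 100 × 8 = 800 bits.
Transmission delay = L/R = 800 / 39000000 = 0.0205128 ms.
Propagation delay = d/s = 1500000 m / 300000000 m/s = 5 ms.
Plus processing delay 0.59 ms = 0.59 ms.
Total = 5.611 ms.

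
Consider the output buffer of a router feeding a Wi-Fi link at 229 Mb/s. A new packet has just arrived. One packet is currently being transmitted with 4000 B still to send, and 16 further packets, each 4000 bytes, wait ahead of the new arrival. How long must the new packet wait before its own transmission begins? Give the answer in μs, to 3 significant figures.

Each queued packet: L/R = 32000/229000000 = 139.738 μs.
16 queued → 2235.81 μs.
Plus remaining 32000 bits of current packet: 139.738 μs.
Queuing delay = 2380 μs.

2380 μs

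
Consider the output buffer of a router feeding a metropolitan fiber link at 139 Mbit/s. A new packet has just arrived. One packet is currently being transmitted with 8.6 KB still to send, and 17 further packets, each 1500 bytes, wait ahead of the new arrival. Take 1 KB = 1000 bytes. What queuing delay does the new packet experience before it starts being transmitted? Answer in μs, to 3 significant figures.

1960 μs

Each queued packet: L/R = 12000/139000000 = 86.3309 μs.
17 queued → 1467.63 μs.
Plus remaining 68800 bits of current packet: 494.964 μs.
Queuing delay = 1960 μs.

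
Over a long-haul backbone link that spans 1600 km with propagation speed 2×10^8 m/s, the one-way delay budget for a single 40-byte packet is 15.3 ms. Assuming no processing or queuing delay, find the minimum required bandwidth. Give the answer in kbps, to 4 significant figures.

43.84 kbps

L = 320 bits.
Propagation delay = 1600000 / 200000000 = 8 ms.
Transmission budget = 15.3 − 8 = 7.3 ms.
R ≥ L / t_tx = 320 bits / 0.0073 s = 43.84 kbps.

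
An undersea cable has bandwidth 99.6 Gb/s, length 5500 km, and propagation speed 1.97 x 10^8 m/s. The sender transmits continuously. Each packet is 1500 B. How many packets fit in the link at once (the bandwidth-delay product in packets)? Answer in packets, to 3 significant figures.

232000 packets

Propagation delay = 5500000 / 197000000 = 0.0279188 s.
BDP = R × t_prop = 99600000000 × 0.0279188 = 2780710000 bits.
In packets of 12000 bits: 232000 packets.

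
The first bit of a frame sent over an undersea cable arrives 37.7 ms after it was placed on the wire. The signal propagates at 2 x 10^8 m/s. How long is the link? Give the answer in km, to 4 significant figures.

d = s × t_prop = 200000000 × 0.0377 = 7540 km.

7540 km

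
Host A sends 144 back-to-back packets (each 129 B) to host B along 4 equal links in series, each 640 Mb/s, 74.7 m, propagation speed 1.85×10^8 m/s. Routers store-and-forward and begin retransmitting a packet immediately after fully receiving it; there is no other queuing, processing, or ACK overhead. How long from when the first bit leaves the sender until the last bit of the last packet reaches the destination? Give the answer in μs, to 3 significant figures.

Per-hop transmission t_tx = L/R = 1032/640000000 = 1.6125 μs.
Per-hop propagation t_prop = 74.7/185000000 = 0.403784 μs.
Pipeline fill: first packet needs 4·t_tx to clear all hops; remaining 143 packets each add one t_tx.
Total = (4+144-1)·t_tx + 4·t_prop = 147·1.6125 + 4·0.403784 = 239 μs.

239 μs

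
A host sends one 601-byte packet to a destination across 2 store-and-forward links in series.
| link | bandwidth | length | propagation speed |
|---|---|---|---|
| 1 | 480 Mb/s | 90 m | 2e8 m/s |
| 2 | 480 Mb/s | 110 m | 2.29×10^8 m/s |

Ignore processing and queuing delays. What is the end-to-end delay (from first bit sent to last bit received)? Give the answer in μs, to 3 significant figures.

L = 601 × 8 = 4808 bits.
Transmission delay per hop = L/R = 4808/480000000 = 10.0167 μs; 2 hops → 20.0333 μs.
Propagation delays (d/s per hop): 0.45, 0.480349 μs; sum = 0.930349 μs.
End-to-end = 21.0 μs.

21.0 μs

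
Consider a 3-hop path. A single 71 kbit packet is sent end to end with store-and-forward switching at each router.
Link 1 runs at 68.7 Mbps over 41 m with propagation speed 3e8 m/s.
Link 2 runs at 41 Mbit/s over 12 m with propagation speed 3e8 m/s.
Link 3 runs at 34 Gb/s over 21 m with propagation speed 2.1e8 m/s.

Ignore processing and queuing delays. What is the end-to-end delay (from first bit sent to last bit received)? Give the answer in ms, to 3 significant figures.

2.77 ms

L = 71000 bits.
Transmission delays (L/R per hop): 1.03348, 1.73171, 0.00208824 ms; sum = 2.76727 ms.
Propagation delays (d/s per hop): 0.000136667, 4e-05, 0.0001 ms; sum = 0.000276667 ms.
End-to-end = 2.77 ms.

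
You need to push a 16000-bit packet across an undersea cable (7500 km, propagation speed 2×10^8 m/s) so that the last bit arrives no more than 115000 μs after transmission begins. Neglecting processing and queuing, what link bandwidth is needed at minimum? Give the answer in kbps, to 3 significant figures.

Propagation delay = 7500000 / 200000000 = 37500 μs.
Transmission budget = 115000 − 37500 = 77500 μs.
R ≥ L / t_tx = 16000 bits / 0.0775 s = 206 kbps.

206 kbps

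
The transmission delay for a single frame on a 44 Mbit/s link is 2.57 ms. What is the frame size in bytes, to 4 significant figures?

14140 bytes

L = R × t_tx = 44000000 b/s × 0.00257 s = 113080 bits.
In bytes: 113080 / 8 = 14140 bytes.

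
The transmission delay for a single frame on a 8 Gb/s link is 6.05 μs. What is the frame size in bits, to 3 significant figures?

48400 bits

L = R × t_tx = 8000000000 b/s × 6.05e-06 s = 48400 bits.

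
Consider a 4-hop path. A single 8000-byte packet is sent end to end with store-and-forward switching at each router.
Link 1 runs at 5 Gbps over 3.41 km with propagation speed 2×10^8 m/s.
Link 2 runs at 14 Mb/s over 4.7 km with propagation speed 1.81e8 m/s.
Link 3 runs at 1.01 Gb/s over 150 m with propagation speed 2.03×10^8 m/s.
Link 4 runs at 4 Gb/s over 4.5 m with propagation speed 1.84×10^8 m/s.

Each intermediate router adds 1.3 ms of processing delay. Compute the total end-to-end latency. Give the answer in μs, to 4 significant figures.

L = 8000 × 8 = 64000 bits.
Transmission delays (L/R per hop): 12.8, 4571.43, 63.3663, 16 μs; sum = 4663.59 μs.
Propagation delays (d/s per hop): 17.05, 25.9669, 0.738916, 0.0244565 μs; sum = 43.7802 μs.
Processing at 3 router(s): 3 × 1.3 ms = 3900 μs.
End-to-end = 8607 μs.

8607 μs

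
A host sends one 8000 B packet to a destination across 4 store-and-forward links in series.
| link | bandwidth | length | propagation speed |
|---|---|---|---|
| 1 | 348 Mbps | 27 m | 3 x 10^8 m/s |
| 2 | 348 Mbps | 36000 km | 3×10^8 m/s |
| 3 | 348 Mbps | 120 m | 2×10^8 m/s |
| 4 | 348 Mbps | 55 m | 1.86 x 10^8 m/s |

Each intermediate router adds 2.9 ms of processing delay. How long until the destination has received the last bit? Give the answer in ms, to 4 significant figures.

129.4 ms

L = 8000 × 8 = 64000 bits.
Transmission delay per hop = L/R = 64000/348000000 = 0.183908 ms; 4 hops → 0.735632 ms.
Propagation delays (d/s per hop): 9e-05, 120, 0.0006, 0.000295699 ms; sum = 120.001 ms.
Processing at 3 router(s): 3 × 2.9 ms = 8.7 ms.
End-to-end = 129.4 ms.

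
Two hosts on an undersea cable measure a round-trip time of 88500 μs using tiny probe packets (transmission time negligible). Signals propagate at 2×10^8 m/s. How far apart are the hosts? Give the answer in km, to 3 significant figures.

8850 km

One-way propagation = RTT/2 = 44250 μs.
d = s × t = 200000000 × 0.04425 = 8850 km.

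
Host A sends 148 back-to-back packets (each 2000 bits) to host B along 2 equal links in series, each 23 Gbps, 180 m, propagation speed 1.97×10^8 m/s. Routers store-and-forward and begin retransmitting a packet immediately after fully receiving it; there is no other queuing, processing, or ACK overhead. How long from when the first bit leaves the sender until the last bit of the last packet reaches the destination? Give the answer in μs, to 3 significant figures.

14.8 μs

Per-hop transmission t_tx = L/R = 2000/23000000000 = 0.0869565 μs.
Per-hop propagation t_prop = 180/197000000 = 0.913706 μs.
Pipeline fill: first packet needs 2·t_tx to clear all hops; remaining 147 packets each add one t_tx.
Total = (2+148-1)·t_tx + 2·t_prop = 149·0.0869565 + 2·0.913706 = 14.8 μs.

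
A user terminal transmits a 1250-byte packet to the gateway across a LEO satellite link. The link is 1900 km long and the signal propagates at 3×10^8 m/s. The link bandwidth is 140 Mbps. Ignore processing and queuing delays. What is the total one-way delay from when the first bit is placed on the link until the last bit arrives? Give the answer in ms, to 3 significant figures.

L = 1250 × 8 = 10000 bits.
Transmission delay = L/R = 10000 / 140000000 = 0.0714286 ms.
Propagation delay = d/s = 1900000 m / 300000000 m/s = 6.33333 ms.
Total = 6.40 ms.

6.40 ms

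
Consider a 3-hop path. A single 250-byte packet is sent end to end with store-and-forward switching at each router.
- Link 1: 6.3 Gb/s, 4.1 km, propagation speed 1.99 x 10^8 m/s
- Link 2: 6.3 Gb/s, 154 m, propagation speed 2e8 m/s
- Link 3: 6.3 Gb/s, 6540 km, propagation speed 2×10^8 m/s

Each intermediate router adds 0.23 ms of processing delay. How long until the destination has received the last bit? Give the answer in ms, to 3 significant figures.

33.2 ms

L = 250 × 8 = 2000 bits.
Transmission delay per hop = L/R = 2000/6300000000 = 0.00031746 ms; 3 hops → 0.000952381 ms.
Propagation delays (d/s per hop): 0.020603, 0.00077, 32.7 ms; sum = 32.7214 ms.
Processing at 2 router(s): 2 × 0.23 ms = 0.46 ms.
End-to-end = 33.2 ms.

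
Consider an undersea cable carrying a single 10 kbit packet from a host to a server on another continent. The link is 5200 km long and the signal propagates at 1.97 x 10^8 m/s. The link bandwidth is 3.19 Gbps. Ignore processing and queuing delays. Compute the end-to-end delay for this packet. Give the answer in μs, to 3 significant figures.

L = 10000 bits.
Transmission delay = L/R = 10000 / 3190000000 = 3.1348 μs.
Propagation delay = d/s = 5200000 m / 197000000 m/s = 26395.9 μs.
Total = 26400 μs.

26400 μs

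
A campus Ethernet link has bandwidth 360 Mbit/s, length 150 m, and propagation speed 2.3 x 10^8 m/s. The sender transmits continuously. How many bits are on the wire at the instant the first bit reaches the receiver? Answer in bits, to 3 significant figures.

235 bits

Propagation delay = 150 / 2.3e+08 = 6.52174e-07 s.
BDP = R × t_prop = 360000000 × 6.52174e-07 = 234.783 bits.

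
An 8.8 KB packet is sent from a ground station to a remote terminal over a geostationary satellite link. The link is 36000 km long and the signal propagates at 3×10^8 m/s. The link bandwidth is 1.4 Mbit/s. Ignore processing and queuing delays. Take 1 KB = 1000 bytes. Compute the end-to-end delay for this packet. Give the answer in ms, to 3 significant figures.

L = 70400 bits.
Transmission delay = L/R = 70400 / 1400000 = 50.2857 ms.
Propagation delay = d/s = 36000000 m / 300000000 m/s = 120 ms.
Total = 170 ms.

170 ms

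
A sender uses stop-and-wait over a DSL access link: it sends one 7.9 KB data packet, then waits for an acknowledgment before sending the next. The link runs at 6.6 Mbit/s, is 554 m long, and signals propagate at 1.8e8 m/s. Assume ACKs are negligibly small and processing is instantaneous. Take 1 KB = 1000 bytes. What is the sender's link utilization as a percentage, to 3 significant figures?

99.9 %

t_tx = L/R = 63200/6600000 = 0.00957576 s.
t_prop = 554/180000000 = 3.07778e-06 s; RTT = 6.15556e-06 s.
Cycle = t_tx + RTT = 0.00958191 s.
Utilization = t_tx / cycle = 0.00957576/0.00958191 = 99.9 %.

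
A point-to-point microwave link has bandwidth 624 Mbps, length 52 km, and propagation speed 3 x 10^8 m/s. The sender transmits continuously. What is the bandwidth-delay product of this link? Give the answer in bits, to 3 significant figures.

Propagation delay = 52000 / 300000000 = 0.000173333 s.
BDP = R × t_prop = 624000000 × 0.000173333 = 108160 bits.

108000 bits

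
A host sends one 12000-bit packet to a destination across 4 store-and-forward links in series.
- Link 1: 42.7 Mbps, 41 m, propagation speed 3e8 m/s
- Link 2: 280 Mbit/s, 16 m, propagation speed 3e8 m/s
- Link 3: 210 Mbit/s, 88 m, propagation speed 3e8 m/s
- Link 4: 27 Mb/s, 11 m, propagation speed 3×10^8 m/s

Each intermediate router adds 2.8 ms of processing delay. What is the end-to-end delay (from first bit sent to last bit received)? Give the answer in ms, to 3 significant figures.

9.23 ms

Transmission delays (L/R per hop): 0.28103, 0.0428571, 0.0571429, 0.444444 ms; sum = 0.825475 ms.
Propagation delays (d/s per hop): 0.000136667, 5.33333e-05, 0.000293333, 3.66667e-05 ms; sum = 0.00052 ms.
Processing at 3 router(s): 3 × 2.8 ms = 8.4 ms.
End-to-end = 9.23 ms.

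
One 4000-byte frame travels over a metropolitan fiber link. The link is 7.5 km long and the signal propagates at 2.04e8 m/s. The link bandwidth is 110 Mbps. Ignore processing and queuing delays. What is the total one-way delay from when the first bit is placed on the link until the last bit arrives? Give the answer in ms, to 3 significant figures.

0.328 ms

L = 4000 × 8 = 32000 bits.
Transmission delay = L/R = 32000 / 110000000 = 0.290909 ms.
Propagation delay = d/s = 7500 m / 204000000 m/s = 0.0367647 ms.
Total = 0.328 ms.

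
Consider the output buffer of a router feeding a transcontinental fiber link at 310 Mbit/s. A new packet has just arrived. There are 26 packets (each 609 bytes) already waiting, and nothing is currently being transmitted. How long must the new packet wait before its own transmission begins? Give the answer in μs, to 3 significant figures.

Each queued packet: L/R = 4872/310000000 = 15.7161 μs.
26 queued → 408.619 μs.
Queuing delay = 409 μs.

409 μs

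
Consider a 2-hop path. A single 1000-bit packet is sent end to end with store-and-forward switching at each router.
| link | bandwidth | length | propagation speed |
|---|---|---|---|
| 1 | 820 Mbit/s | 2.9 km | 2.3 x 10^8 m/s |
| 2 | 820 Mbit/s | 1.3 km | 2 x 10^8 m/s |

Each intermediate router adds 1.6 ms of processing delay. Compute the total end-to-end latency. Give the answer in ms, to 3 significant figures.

1.62 ms

Transmission delay per hop = L/R = 1000/820000000 = 0.00121951 ms; 2 hops → 0.00243902 ms.
Propagation delays (d/s per hop): 0.0126087, 0.0065 ms; sum = 0.0191087 ms.
Processing at 1 router(s): 1 × 1.6 ms = 1.6 ms.
End-to-end = 1.62 ms.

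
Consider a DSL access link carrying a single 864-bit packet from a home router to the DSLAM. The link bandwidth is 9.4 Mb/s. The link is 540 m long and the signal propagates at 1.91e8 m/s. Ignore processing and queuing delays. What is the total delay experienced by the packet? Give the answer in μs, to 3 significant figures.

94.7 μs

Transmission delay = L/R = 864 / 9400000 = 91.9149 μs.
Propagation delay = d/s = 540 m / 191000000 m/s = 2.82723 μs.
Total = 94.7 μs.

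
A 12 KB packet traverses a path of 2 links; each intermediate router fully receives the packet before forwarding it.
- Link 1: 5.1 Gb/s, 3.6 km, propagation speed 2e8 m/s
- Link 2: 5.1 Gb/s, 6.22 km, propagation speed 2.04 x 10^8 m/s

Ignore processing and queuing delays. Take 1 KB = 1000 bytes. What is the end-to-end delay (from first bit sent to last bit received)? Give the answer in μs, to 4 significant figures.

L = 96000 bits.
Transmission delay per hop = L/R = 96000/5100000000 = 18.8235 μs; 2 hops → 37.6471 μs.
Propagation delays (d/s per hop): 18, 30.4902 μs; sum = 48.4902 μs.
End-to-end = 86.14 μs.

86.14 μs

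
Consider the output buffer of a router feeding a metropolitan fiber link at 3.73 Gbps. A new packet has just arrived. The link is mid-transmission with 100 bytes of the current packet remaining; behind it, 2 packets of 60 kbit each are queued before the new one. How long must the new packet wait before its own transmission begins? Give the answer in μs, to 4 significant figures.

Each queued packet: L/R = 60000/3730000000 = 16.0858 μs.
2 queued → 32.1716 μs.
Plus remaining 800 bits of current packet: 0.214477 μs.
Queuing delay = 32.39 μs.

32.39 μs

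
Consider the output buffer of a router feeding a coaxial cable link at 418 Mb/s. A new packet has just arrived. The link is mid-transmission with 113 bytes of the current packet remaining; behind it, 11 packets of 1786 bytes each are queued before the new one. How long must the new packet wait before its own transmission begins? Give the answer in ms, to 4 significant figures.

Each queued packet: L/R = 14288/418000000 = 0.0341818 ms.
11 queued → 0.376 ms.
Plus remaining 904 bits of current packet: 0.00216268 ms.
Queuing delay = 0.3782 ms.

0.3782 ms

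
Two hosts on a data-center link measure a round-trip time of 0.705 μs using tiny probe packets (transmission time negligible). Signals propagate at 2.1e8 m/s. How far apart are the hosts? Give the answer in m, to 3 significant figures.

One-way propagation = RTT/2 = 0.3525 μs.
d = s × t = 210000000 × 3.525e-07 = 74.0 m.

74.0 m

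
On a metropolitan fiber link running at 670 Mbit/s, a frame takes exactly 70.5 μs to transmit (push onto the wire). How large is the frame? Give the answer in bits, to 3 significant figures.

47200 bits

L = R × t_tx = 670000000 b/s × 7.05e-05 s = 47235 bits.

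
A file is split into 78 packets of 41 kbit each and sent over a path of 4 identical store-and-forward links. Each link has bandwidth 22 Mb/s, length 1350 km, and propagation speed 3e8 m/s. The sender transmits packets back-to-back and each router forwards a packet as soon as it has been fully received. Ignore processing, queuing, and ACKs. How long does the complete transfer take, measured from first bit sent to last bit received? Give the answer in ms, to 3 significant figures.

169 ms

Per-hop transmission t_tx = L/R = 41000/22000000 = 1.86364 ms.
Per-hop propagation t_prop = 1350000/300000000 = 4.5 ms.
Pipeline fill: first packet needs 4·t_tx to clear all hops; remaining 77 packets each add one t_tx.
Total = (4+78-1)·t_tx + 4·t_prop = 81·1.86364 + 4·4.5 = 169 ms.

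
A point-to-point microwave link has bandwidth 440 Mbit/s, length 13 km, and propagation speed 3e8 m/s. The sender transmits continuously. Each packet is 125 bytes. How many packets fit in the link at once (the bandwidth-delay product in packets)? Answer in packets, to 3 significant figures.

Propagation delay = 13000 / 300000000 = 4.33333e-05 s.
BDP = R × t_prop = 440000000 × 4.33333e-05 = 19066.7 bits.
In packets of 1000 bits: 19.1 packets.

19.1 packets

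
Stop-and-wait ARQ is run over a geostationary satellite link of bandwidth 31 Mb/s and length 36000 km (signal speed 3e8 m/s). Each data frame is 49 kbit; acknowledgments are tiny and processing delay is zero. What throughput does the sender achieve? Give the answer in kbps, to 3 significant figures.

t_tx = L/R = 49000/31000000 = 0.00158065 s.
t_prop = 36000000/300000000 = 0.12 s; RTT = 0.24 s.
Cycle = t_tx + RTT = 0.241581 s.
Throughput = L / cycle = 49000 / 0.241581 = 203 kbps.

203 kbps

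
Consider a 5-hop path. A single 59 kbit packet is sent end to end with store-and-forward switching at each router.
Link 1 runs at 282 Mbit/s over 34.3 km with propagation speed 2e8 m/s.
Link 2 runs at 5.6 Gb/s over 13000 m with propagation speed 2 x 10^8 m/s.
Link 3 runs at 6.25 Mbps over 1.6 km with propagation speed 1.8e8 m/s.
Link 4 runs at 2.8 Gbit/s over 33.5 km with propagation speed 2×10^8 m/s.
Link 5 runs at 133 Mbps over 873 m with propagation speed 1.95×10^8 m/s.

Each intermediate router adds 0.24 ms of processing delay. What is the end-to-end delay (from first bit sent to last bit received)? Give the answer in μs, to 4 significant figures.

11500 μs

L = 59000 bits.
Transmission delays (L/R per hop): 209.22, 10.5357, 9440, 21.0714, 443.609 μs; sum = 10124.4 μs.
Propagation delays (d/s per hop): 171.5, 65, 8.88889, 167.5, 4.47692 μs; sum = 417.366 μs.
Processing at 4 router(s): 4 × 0.24 ms = 960 μs.
End-to-end = 11500 μs.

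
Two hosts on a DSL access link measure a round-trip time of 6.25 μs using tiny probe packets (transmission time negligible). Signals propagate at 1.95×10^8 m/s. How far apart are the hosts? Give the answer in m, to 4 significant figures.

609.4 m

One-way propagation = RTT/2 = 3.125 μs.
d = s × t = 195000000 × 3.125e-06 = 609.4 m.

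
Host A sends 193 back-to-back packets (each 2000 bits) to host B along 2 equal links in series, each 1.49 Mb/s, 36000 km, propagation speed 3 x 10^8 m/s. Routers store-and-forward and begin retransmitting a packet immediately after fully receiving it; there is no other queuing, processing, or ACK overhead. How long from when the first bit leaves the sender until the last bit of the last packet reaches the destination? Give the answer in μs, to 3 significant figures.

Per-hop transmission t_tx = L/R = 2000/1490000 = 1342.28 μs.
Per-hop propagation t_prop = 36000000/300000000 = 120000 μs.
Pipeline fill: first packet needs 2·t_tx to clear all hops; remaining 192 packets each add one t_tx.
Total = (2+193-1)·t_tx + 2·t_prop = 194·1342.28 + 2·120000 = 500000 μs.

500000 μs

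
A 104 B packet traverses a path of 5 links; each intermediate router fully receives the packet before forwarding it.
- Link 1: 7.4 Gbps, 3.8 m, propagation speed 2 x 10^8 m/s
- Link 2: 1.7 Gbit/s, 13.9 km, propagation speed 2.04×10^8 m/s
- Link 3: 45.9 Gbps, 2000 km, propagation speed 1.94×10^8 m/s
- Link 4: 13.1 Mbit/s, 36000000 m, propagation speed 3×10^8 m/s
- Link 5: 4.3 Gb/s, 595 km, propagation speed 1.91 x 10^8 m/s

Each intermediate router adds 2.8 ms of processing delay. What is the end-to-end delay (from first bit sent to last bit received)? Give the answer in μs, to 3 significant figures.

145000 μs

L = 104 × 8 = 832 bits.
Transmission delays (L/R per hop): 0.112432, 0.489412, 0.0181264, 63.5115, 0.193488 μs; sum = 64.3249 μs.
Propagation delays (d/s per hop): 0.019, 68.1373, 10309.3, 120000, 3115.18 μs; sum = 133493 μs.
Processing at 4 router(s): 4 × 2.8 ms = 11200 μs.
End-to-end = 145000 μs.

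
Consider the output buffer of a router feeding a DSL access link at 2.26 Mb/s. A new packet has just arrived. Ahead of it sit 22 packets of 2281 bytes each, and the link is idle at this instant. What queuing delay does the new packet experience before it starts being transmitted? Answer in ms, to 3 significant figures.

Each queued packet: L/R = 18248/2260000 = 8.07434 ms.
22 queued → 177.635 ms.
Queuing delay = 178 ms.

178 ms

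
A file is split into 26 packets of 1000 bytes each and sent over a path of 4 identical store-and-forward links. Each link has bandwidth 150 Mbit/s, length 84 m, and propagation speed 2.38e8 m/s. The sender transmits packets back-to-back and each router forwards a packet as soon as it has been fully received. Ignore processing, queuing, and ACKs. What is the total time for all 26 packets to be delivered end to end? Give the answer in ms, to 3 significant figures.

Per-hop transmission t_tx = L/R = 8000/150000000 = 0.0533333 ms.
Per-hop propagation t_prop = 84/238000000 = 0.000352941 ms.
Pipeline fill: first packet needs 4·t_tx to clear all hops; remaining 25 packets each add one t_tx.
Total = (4+26-1)·t_tx + 4·t_prop = 29·0.0533333 + 4·0.000352941 = 1.55 ms.

1.55 ms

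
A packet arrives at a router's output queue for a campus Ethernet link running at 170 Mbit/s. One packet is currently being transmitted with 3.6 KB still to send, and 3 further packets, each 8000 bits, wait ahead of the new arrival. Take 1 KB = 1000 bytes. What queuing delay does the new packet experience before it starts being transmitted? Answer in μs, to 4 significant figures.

310.6 μs

Each queued packet: L/R = 8000/170000000 = 47.0588 μs.
3 queued → 141.176 μs.
Plus remaining 28800 bits of current packet: 169.412 μs.
Queuing delay = 310.6 μs.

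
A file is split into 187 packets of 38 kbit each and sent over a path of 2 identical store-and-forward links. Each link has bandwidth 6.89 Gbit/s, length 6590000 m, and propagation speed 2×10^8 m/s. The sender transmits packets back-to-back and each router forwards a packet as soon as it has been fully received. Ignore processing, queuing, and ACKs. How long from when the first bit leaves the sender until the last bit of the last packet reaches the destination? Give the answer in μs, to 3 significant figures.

66900 μs

Per-hop transmission t_tx = L/R = 38000/6890000000 = 5.51524 μs.
Per-hop propagation t_prop = 6590000/200000000 = 32950 μs.
Pipeline fill: first packet needs 2·t_tx to clear all hops; remaining 186 packets each add one t_tx.
Total = (2+187-1)·t_tx + 2·t_prop = 188·5.51524 + 2·32950 = 66900 μs.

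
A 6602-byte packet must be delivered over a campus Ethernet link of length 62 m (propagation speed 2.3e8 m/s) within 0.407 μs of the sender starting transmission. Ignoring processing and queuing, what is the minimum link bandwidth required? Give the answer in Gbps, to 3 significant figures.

L = 52816 bits.
Propagation delay = 62 / 2.3e+08 = 0.269565 μs.
Transmission budget = 0.407 − 0.269565 = 0.137435 μs.
R ≥ L / t_tx = 52816 bits / 1.37435e-07 s = 384 Gbps.

384 Gbps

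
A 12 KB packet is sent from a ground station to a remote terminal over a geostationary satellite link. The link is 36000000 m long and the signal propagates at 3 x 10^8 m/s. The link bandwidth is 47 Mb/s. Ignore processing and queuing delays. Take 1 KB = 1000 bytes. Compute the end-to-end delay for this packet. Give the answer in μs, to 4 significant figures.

122000 μs

L = 96000 bits.
Transmission delay = L/R = 96000 / 47000000 = 2042.55 μs.
Propagation delay = d/s = 36000000 m / 300000000 m/s = 120000 μs.
Total = 122000 μs.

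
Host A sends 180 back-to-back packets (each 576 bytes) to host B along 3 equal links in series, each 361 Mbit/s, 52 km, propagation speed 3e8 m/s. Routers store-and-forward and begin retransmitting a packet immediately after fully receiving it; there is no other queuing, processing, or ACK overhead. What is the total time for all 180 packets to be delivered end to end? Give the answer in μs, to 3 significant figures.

Per-hop transmission t_tx = L/R = 4608/361000000 = 12.7645 μs.
Per-hop propagation t_prop = 52000/300000000 = 173.333 μs.
Pipeline fill: first packet needs 3·t_tx to clear all hops; remaining 179 packets each add one t_tx.
Total = (3+180-1)·t_tx + 3·t_prop = 182·12.7645 + 3·173.333 = 2840 μs.

2840 μs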